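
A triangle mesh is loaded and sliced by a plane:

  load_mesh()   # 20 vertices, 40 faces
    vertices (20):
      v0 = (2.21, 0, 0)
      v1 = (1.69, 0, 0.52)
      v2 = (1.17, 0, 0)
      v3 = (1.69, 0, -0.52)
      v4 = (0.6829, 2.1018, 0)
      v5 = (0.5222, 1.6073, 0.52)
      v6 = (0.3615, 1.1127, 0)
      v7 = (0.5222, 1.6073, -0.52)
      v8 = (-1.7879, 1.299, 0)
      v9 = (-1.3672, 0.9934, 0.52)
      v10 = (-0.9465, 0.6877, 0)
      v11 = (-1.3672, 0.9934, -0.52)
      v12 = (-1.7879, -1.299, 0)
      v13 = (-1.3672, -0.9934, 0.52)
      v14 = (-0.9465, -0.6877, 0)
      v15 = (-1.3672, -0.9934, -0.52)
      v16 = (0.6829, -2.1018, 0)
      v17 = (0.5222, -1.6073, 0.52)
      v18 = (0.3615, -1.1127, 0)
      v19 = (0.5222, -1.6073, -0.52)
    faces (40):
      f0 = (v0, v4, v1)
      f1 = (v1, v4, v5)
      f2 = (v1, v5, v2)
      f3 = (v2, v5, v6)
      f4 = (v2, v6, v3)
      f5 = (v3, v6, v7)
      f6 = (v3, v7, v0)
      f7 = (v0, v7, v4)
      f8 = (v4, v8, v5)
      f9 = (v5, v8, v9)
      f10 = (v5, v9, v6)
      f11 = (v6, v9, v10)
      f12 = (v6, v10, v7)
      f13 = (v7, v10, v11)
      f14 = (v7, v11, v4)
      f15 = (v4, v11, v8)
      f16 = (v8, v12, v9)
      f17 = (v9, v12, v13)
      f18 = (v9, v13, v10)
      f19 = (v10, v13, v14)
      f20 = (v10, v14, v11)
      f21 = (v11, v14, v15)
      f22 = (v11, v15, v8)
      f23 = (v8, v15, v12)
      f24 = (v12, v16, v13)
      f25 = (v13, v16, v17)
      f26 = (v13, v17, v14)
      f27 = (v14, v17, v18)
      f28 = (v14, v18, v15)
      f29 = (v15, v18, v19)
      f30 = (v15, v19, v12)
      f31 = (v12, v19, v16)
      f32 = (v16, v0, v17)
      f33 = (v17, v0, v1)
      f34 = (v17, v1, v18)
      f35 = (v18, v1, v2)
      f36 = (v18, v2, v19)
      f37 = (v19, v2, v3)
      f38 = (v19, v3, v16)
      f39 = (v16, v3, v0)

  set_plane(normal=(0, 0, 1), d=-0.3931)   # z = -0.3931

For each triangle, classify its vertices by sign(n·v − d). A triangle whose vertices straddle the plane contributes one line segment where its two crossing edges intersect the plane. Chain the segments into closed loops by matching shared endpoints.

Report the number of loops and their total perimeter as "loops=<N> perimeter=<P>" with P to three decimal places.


Straddling triangles (20 of 40):
  (v2,v6,v3) [++-] → (1.36579, 0.271542, -0.3931)–(1.5631, 0, -0.3931)  len=0.3357
  (v3,v6,v7) [-+-] → (1.36579, 0.271542, -0.3931)–(0.482983, 1.4866, -0.3931)  len=1.5019
  (v3,v7,v0) [--+] → (0.934088, 1.21506, -0.3931)–(1.8169, 0, -0.3931)  len=1.5019
  (v0,v7,v4) [+-+] → (0.934088, 1.21506, -0.3931)–(0.561417, 1.72798, -0.3931)  len=0.6340
  (v6,v10,v7) [++-] → (0.163781, 1.38288, -0.3931)–(0.482983, 1.4866, -0.3931)  len=0.3356
  (v7,v10,v11) [-+-] → (0.163781, 1.38288, -0.3931)–(-1.26453, 0.918797, -0.3931)  len=1.5018
  (v7,v11,v4) [--+] → (-0.866897, 1.26389, -0.3931)–(0.561417, 1.72798, -0.3931)  len=1.5018
  (v4,v11,v8) [+-+] → (-0.866897, 1.26389, -0.3931)–(-1.46987, 1.06798, -0.3931)  len=0.6340
  (v10,v14,v11) [++-] → (-1.26453, 0.583147, -0.3931)–(-1.26453, 0.918797, -0.3931)  len=0.3357
  (v11,v14,v15) [-+-] → (-1.26453, 0.583147, -0.3931)–(-1.26453, -0.918797, -0.3931)  len=1.5019
  (v11,v15,v8) [--+] → (-1.46987, -0.433966, -0.3931)–(-1.46987, 1.06798, -0.3931)  len=1.5019
  (v8,v15,v12) [+-+] → (-1.46987, -0.433966, -0.3931)–(-1.46987, -1.06798, -0.3931)  len=0.6340
  (v14,v18,v15) [++-] → (-0.945331, -1.02251, -0.3931)–(-1.26453, -0.918797, -0.3931)  len=0.3356
  (v15,v18,v19) [-+-] → (-0.945331, -1.02251, -0.3931)–(0.482983, -1.4866, -0.3931)  len=1.5018
  (v15,v19,v12) [--+] → (-0.0415533, -1.53206, -0.3931)–(-1.46987, -1.06798, -0.3931)  len=1.5018
  (v12,v19,v16) [+-+] → (-0.0415532, -1.53206, -0.3931)–(0.561417, -1.72798, -0.3931)  len=0.6340
  (v18,v2,v19) [++-] → (0.680288, -1.21506, -0.3931)–(0.482983, -1.4866, -0.3931)  len=0.3357
  (v19,v2,v3) [-+-] → (0.680288, -1.21506, -0.3931)–(1.5631, 0, -0.3931)  len=1.5019
  (v19,v3,v16) [--+] → (1.44423, -0.51292, -0.3931)–(0.561417, -1.72798, -0.3931)  len=1.5019
  (v16,v3,v0) [+-+] → (1.44423, -0.51292, -0.3931)–(1.8169, 0, -0.3931)  len=0.6340

Chained into 2 loop(s):
  loop 1: 10 segments, perimeter = 9.1876
  loop 2: 10 segments, perimeter = 10.6794
Total perimeter = 19.867

loops=2 perimeter=19.867


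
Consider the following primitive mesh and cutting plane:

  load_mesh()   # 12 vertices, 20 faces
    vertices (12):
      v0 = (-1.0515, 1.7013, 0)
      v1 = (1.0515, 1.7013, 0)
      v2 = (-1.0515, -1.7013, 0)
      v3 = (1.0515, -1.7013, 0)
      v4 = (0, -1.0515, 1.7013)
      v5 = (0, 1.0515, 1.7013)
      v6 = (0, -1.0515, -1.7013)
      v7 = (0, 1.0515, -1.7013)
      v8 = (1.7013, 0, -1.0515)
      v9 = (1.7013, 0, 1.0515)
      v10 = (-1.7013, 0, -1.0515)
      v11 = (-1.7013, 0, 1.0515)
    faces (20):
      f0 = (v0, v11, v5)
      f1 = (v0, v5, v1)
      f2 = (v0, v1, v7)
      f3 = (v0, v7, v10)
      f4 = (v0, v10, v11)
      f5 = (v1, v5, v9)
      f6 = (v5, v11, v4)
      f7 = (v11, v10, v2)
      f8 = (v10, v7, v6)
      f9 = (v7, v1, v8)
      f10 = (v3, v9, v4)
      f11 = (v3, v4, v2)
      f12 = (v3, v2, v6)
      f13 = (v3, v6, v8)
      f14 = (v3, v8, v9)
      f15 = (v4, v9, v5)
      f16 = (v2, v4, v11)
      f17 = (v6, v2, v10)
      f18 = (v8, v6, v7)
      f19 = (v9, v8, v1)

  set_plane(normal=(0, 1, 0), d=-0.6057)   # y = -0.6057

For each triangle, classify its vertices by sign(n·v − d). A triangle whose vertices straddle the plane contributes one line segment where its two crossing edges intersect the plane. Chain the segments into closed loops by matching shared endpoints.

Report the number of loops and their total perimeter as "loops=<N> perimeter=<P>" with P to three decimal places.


loops=1 perimeter=10.032

Straddling triangles (10 of 20):
  (v5,v11,v4) [++-] → (-0.721293, -0.6057, 1.42581)–(0, -0.6057, 1.7013)  len=0.7721
  (v11,v10,v2) [++-] → (-1.46996, -0.6057, -0.677143)–(-1.46996, -0.6057, 0.677143)  len=1.3543
  (v10,v7,v6) [++-] → (0, -0.6057, -1.7013)–(-0.721293, -0.6057, -1.42581)  len=0.7721
  (v3,v9,v4) [-+-] → (1.46996, -0.6057, 0.677143)–(0.721293, -0.6057, 1.42581)  len=1.0588
  (v3,v6,v8) [--+] → (0.721293, -0.6057, -1.42581)–(1.46996, -0.6057, -0.677143)  len=1.0588
  (v3,v8,v9) [-++] → (1.46996, -0.6057, -0.677143)–(1.46996, -0.6057, 0.677143)  len=1.3543
  (v4,v9,v5) [-++] → (0.721293, -0.6057, 1.42581)–(0, -0.6057, 1.7013)  len=0.7721
  (v2,v4,v11) [--+] → (-0.721293, -0.6057, 1.42581)–(-1.46996, -0.6057, 0.677143)  len=1.0588
  (v6,v2,v10) [--+] → (-1.46996, -0.6057, -0.677143)–(-0.721293, -0.6057, -1.42581)  len=1.0588
  (v8,v6,v7) [+-+] → (0.721293, -0.6057, -1.42581)–(0, -0.6057, -1.7013)  len=0.7721

Chained into 1 loop(s):
  loop 1: 10 segments, perimeter = 10.0321
Total perimeter = 10.032


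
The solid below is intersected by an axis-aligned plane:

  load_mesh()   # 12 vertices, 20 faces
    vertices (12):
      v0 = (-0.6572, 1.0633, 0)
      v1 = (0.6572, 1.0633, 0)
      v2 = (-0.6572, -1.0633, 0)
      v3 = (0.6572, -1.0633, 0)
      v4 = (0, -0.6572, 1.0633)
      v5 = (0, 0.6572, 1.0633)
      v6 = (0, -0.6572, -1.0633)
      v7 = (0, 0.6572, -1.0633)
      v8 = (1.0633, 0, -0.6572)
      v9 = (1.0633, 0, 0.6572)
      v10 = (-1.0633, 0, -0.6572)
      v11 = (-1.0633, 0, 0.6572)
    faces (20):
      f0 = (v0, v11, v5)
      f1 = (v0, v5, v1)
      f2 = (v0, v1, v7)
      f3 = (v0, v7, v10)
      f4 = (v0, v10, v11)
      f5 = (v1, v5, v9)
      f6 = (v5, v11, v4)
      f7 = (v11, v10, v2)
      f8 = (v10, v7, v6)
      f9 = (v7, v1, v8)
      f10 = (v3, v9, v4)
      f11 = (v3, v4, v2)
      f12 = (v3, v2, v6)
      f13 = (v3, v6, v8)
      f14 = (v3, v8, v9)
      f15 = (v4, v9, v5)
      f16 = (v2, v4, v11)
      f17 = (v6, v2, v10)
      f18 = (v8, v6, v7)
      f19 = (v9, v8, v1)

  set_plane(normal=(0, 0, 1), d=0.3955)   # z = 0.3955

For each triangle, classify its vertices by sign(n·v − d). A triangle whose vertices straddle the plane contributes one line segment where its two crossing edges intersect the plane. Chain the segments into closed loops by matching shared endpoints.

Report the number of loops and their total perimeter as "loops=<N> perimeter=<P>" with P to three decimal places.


loops=1 perimeter=6.229

Straddling triangles (10 of 20):
  (v0,v11,v5) [-++] → (-0.901589, 0.423411, 0.3955)–(-0.412751, 0.912249, 0.3955)  len=0.6913
  (v0,v5,v1) [-+-] → (-0.412751, 0.912249, 0.3955)–(0.412751, 0.912249, 0.3955)  len=0.8255
  (v0,v10,v11) [--+] → (-1.0633, 0, 0.3955)–(-0.901589, 0.423411, 0.3955)  len=0.4532
  (v1,v5,v9) [-++] → (0.412751, 0.912249, 0.3955)–(0.901589, 0.423411, 0.3955)  len=0.6913
  (v11,v10,v2) [+--] → (-1.0633, 0, 0.3955)–(-0.901589, -0.423411, 0.3955)  len=0.4532
  (v3,v9,v4) [-++] → (0.901589, -0.423411, 0.3955)–(0.412751, -0.912249, 0.3955)  len=0.6913
  (v3,v4,v2) [-+-] → (0.412751, -0.912249, 0.3955)–(-0.412751, -0.912249, 0.3955)  len=0.8255
  (v3,v8,v9) [--+] → (1.0633, 0, 0.3955)–(0.901589, -0.423411, 0.3955)  len=0.4532
  (v2,v4,v11) [-++] → (-0.412751, -0.912249, 0.3955)–(-0.901589, -0.423411, 0.3955)  len=0.6913
  (v9,v8,v1) [+--] → (1.0633, 0, 0.3955)–(0.901589, 0.423411, 0.3955)  len=0.4532

Chained into 1 loop(s):
  loop 1: 10 segments, perimeter = 6.2293
Total perimeter = 6.229


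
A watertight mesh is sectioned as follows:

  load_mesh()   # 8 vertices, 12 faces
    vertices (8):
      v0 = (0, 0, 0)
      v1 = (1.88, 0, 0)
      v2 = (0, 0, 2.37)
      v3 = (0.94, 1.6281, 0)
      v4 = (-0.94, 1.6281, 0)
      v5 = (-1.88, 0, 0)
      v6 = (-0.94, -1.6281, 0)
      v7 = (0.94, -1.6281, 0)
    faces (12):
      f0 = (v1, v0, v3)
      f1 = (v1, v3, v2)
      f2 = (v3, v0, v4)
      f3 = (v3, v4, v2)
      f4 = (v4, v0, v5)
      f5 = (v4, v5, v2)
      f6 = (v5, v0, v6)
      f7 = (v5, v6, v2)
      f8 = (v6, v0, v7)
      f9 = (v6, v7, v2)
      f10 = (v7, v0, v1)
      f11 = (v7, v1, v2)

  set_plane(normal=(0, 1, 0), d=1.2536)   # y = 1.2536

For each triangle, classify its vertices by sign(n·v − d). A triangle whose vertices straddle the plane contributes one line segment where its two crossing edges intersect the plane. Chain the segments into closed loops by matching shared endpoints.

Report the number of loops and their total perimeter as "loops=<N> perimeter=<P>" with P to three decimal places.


loops=1 perimeter=5.152

Straddling triangles (6 of 12):
  (v1,v0,v3) [--+] → (0.723779, 1.2536, 0)–(1.15622, 1.2536, 0)  len=0.4324
  (v1,v3,v2) [-+-] → (1.15622, 1.2536, 0)–(0.723779, 1.2536, 0.545154)  len=0.6958
  (v3,v0,v4) [+-+] → (0.723779, 1.2536, 0)–(-0.723779, 1.2536, 0)  len=1.4476
  (v3,v4,v2) [++-] → (-0.723779, 1.2536, 0.545154)–(0.723779, 1.2536, 0.545154)  len=1.4476
  (v4,v0,v5) [+--] → (-0.723779, 1.2536, 0)–(-1.15622, 1.2536, 0)  len=0.4324
  (v4,v5,v2) [+--] → (-1.15622, 1.2536, 0)–(-0.723779, 1.2536, 0.545154)  len=0.6958

Chained into 1 loop(s):
  loop 1: 6 segments, perimeter = 5.1517
Total perimeter = 5.152


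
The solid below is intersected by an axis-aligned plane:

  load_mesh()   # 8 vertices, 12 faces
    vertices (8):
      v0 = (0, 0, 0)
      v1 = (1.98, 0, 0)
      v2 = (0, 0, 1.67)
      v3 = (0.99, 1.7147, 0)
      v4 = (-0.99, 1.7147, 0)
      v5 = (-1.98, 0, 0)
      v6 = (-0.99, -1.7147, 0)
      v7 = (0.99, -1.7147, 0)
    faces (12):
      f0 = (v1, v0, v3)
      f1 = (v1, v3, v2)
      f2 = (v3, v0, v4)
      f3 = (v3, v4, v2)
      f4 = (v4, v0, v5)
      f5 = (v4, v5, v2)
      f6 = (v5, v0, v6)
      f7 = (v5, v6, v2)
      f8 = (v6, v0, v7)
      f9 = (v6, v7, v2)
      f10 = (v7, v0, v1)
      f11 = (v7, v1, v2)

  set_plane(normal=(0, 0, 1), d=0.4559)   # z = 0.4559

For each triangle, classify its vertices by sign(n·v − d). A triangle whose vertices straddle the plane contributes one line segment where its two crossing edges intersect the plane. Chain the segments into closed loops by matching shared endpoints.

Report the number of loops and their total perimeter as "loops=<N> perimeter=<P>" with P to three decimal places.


Straddling triangles (6 of 12):
  (v1,v3,v2) [--+] → (0.719736, 1.2466, 0.4559)–(1.43947, 0, 0.4559)  len=1.4395
  (v3,v4,v2) [--+] → (-0.719736, 1.2466, 0.4559)–(0.719736, 1.2466, 0.4559)  len=1.4395
  (v4,v5,v2) [--+] → (-1.43947, 0, 0.4559)–(-0.719736, 1.2466, 0.4559)  len=1.4395
  (v5,v6,v2) [--+] → (-0.719736, -1.2466, 0.4559)–(-1.43947, 0, 0.4559)  len=1.4395
  (v6,v7,v2) [--+] → (0.719736, -1.2466, 0.4559)–(-0.719736, -1.2466, 0.4559)  len=1.4395
  (v7,v1,v2) [--+] → (1.43947, 0, 0.4559)–(0.719736, -1.2466, 0.4559)  len=1.4395

Chained into 1 loop(s):
  loop 1: 6 segments, perimeter = 8.6368
Total perimeter = 8.637

loops=1 perimeter=8.637


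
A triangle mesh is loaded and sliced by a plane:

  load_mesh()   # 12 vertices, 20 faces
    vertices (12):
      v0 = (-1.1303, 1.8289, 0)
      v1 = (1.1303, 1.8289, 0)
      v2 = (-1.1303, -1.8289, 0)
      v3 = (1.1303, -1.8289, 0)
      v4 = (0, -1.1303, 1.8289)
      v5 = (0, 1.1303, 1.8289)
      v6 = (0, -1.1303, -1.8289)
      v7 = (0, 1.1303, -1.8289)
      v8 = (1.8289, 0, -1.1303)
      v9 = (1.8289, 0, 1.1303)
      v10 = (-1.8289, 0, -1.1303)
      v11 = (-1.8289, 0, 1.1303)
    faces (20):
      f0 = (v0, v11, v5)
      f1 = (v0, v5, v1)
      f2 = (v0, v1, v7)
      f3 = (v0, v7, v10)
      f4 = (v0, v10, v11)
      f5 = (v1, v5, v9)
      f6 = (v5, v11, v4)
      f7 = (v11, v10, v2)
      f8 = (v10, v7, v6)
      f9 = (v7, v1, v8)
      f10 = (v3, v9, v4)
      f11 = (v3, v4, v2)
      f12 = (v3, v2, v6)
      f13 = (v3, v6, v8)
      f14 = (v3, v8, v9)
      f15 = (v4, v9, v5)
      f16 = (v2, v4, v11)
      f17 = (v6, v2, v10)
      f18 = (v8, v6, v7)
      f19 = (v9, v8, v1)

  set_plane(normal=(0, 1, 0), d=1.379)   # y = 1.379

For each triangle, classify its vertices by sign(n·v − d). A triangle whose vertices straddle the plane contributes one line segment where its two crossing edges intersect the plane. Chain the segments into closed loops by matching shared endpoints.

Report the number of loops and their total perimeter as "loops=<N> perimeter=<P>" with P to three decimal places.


loops=1 perimeter=7.812

Straddling triangles (8 of 20):
  (v0,v11,v5) [+--] → (-1.30215, 1.379, 0.278048)–(-0.402384, 1.379, 1.17782)  len=1.2725
  (v0,v5,v1) [+-+] → (-0.402384, 1.379, 1.17782)–(0.402384, 1.379, 1.17782)  len=0.8048
  (v0,v1,v7) [++-] → (0.402384, 1.379, -1.17782)–(-0.402384, 1.379, -1.17782)  len=0.8048
  (v0,v7,v10) [+--] → (-0.402384, 1.379, -1.17782)–(-1.30215, 1.379, -0.278048)  len=1.2725
  (v0,v10,v11) [+--] → (-1.30215, 1.379, -0.278048)–(-1.30215, 1.379, 0.278048)  len=0.5561
  (v1,v5,v9) [+--] → (0.402384, 1.379, 1.17782)–(1.30215, 1.379, 0.278048)  len=1.2725
  (v7,v1,v8) [-+-] → (0.402384, 1.379, -1.17782)–(1.30215, 1.379, -0.278048)  len=1.2725
  (v9,v8,v1) [--+] → (1.30215, 1.379, -0.278048)–(1.30215, 1.379, 0.278048)  len=0.5561

Chained into 1 loop(s):
  loop 1: 8 segments, perimeter = 7.8116
Total perimeter = 7.812


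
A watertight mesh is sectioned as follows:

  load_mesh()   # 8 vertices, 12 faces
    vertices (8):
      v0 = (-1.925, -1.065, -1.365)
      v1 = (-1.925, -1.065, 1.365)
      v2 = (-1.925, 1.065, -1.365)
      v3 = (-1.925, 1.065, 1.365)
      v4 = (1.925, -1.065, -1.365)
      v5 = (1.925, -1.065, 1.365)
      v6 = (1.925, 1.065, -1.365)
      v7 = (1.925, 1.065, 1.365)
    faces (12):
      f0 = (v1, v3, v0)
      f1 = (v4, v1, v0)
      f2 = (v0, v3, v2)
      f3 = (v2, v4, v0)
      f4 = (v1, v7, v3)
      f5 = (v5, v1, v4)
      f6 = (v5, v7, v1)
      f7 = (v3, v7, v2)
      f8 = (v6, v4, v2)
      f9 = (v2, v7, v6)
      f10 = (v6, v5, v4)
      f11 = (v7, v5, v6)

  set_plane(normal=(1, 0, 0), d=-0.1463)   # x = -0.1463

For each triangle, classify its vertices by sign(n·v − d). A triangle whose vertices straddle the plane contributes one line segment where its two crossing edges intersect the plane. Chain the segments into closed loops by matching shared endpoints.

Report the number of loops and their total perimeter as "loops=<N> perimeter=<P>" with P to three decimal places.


loops=1 perimeter=9.720

Straddling triangles (8 of 12):
  (v4,v1,v0) [+--] → (-0.1463, -1.065, 0.10374)–(-0.1463, -1.065, -1.365)  len=1.4687
  (v2,v4,v0) [-+-] → (-0.1463, 0.08094, -1.365)–(-0.1463, -1.065, -1.365)  len=1.1459
  (v1,v7,v3) [-+-] → (-0.1463, -0.08094, 1.365)–(-0.1463, 1.065, 1.365)  len=1.1459
  (v5,v1,v4) [+-+] → (-0.1463, -1.065, 1.365)–(-0.1463, -1.065, 0.10374)  len=1.2613
  (v5,v7,v1) [++-] → (-0.1463, -0.08094, 1.365)–(-0.1463, -1.065, 1.365)  len=0.9841
  (v3,v7,v2) [-+-] → (-0.1463, 1.065, 1.365)–(-0.1463, 1.065, -0.10374)  len=1.4687
  (v6,v4,v2) [++-] → (-0.1463, 0.08094, -1.365)–(-0.1463, 1.065, -1.365)  len=0.9841
  (v2,v7,v6) [-++] → (-0.1463, 1.065, -0.10374)–(-0.1463, 1.065, -1.365)  len=1.2613

Chained into 1 loop(s):
  loop 1: 8 segments, perimeter = 9.7200
Total perimeter = 9.720


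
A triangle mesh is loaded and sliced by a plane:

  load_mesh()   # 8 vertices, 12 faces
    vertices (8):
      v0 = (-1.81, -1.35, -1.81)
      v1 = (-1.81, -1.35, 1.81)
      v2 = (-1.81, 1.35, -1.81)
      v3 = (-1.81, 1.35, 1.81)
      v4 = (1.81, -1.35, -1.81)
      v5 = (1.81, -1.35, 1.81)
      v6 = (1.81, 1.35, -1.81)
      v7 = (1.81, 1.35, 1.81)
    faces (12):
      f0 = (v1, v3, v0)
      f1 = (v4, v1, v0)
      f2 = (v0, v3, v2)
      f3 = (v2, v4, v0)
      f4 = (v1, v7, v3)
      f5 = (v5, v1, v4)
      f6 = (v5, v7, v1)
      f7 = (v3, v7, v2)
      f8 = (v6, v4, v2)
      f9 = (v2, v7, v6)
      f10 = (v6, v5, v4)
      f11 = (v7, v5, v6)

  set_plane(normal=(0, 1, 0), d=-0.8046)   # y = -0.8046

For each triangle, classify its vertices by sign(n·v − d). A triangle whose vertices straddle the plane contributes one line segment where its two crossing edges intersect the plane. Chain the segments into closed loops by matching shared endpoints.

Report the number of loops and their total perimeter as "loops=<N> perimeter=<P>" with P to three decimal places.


loops=1 perimeter=14.480

Straddling triangles (8 of 12):
  (v1,v3,v0) [-+-] → (-1.81, -0.8046, 1.81)–(-1.81, -0.8046, -1.07876)  len=2.8888
  (v0,v3,v2) [-++] → (-1.81, -0.8046, -1.07876)–(-1.81, -0.8046, -1.81)  len=0.7312
  (v2,v4,v0) [+--] → (1.07876, -0.8046, -1.81)–(-1.81, -0.8046, -1.81)  len=2.8888
  (v1,v7,v3) [-++] → (-1.07876, -0.8046, 1.81)–(-1.81, -0.8046, 1.81)  len=0.7312
  (v5,v7,v1) [-+-] → (1.81, -0.8046, 1.81)–(-1.07876, -0.8046, 1.81)  len=2.8888
  (v6,v4,v2) [+-+] → (1.81, -0.8046, -1.81)–(1.07876, -0.8046, -1.81)  len=0.7312
  (v6,v5,v4) [+--] → (1.81, -0.8046, 1.07876)–(1.81, -0.8046, -1.81)  len=2.8888
  (v7,v5,v6) [+-+] → (1.81, -0.8046, 1.81)–(1.81, -0.8046, 1.07876)  len=0.7312

Chained into 1 loop(s):
  loop 1: 8 segments, perimeter = 14.4800
Total perimeter = 14.480


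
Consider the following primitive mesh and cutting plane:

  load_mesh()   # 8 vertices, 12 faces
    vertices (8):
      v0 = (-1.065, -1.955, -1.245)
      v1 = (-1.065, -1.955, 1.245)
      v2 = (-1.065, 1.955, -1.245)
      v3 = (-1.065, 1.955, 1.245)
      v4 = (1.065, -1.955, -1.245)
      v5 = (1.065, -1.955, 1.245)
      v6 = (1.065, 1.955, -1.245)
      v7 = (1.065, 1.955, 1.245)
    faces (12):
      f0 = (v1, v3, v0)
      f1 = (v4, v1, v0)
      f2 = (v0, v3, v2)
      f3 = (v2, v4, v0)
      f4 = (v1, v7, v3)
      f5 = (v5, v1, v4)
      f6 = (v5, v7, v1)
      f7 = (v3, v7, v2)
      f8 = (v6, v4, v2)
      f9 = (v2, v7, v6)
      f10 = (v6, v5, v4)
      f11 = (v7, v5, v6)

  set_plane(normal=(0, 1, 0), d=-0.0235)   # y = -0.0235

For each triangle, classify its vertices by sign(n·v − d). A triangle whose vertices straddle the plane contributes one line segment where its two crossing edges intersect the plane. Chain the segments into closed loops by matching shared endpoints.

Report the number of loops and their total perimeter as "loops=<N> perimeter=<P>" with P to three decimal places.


Straddling triangles (8 of 12):
  (v1,v3,v0) [-+-] → (-1.065, -0.0235, 1.245)–(-1.065, -0.0235, -0.0149655)  len=1.2600
  (v0,v3,v2) [-++] → (-1.065, -0.0235, -0.0149655)–(-1.065, -0.0235, -1.245)  len=1.2300
  (v2,v4,v0) [+--] → (0.0128018, -0.0235, -1.245)–(-1.065, -0.0235, -1.245)  len=1.0778
  (v1,v7,v3) [-++] → (-0.0128018, -0.0235, 1.245)–(-1.065, -0.0235, 1.245)  len=1.0522
  (v5,v7,v1) [-+-] → (1.065, -0.0235, 1.245)–(-0.0128018, -0.0235, 1.245)  len=1.0778
  (v6,v4,v2) [+-+] → (1.065, -0.0235, -1.245)–(0.0128018, -0.0235, -1.245)  len=1.0522
  (v6,v5,v4) [+--] → (1.065, -0.0235, 0.0149655)–(1.065, -0.0235, -1.245)  len=1.2600
  (v7,v5,v6) [+-+] → (1.065, -0.0235, 1.245)–(1.065, -0.0235, 0.0149655)  len=1.2300

Chained into 1 loop(s):
  loop 1: 8 segments, perimeter = 9.2400
Total perimeter = 9.240

loops=1 perimeter=9.240


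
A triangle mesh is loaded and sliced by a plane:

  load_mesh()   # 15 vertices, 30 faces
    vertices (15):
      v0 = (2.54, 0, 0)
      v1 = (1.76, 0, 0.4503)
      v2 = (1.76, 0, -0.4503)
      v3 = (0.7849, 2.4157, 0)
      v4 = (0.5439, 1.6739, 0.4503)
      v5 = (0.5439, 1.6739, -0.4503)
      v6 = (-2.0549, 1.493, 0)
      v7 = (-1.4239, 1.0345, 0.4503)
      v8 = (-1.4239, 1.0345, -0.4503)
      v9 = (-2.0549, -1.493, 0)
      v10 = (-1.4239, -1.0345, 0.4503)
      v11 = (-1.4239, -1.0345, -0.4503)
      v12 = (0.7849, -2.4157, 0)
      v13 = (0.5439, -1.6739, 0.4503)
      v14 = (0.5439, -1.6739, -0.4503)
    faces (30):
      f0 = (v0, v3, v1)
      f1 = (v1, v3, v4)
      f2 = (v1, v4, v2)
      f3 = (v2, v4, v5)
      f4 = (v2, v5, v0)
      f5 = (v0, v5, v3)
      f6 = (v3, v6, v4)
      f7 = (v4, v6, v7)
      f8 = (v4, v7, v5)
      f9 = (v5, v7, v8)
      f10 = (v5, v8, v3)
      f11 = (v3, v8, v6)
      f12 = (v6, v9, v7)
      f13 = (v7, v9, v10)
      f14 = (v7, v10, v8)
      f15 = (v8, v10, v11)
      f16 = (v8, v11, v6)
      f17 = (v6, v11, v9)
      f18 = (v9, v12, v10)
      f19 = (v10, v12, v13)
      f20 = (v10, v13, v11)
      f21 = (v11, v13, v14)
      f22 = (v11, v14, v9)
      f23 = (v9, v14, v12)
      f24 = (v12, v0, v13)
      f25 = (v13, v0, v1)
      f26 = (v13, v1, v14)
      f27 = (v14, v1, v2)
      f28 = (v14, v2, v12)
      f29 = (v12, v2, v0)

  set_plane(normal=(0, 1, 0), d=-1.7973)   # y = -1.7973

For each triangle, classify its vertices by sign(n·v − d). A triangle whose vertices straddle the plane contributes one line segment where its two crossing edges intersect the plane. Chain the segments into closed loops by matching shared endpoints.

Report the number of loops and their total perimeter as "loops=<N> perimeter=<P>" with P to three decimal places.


loops=1 perimeter=4.988

Straddling triangles (6 of 30):
  (v9,v12,v10) [+-+] → (-1.11835, -1.7973, 0)–(-0.204039, -1.7973, 0.201611)  len=0.9363
  (v10,v12,v13) [+-+] → (-0.204039, -1.7973, 0.201611)–(0.583991, -1.7973, 0.375392)  len=0.8070
  (v9,v14,v12) [++-] → (0.583991, -1.7973, -0.375392)–(-1.11835, -1.7973, 0)  len=1.7432
  (v12,v0,v13) [-++] → (1.23419, -1.7973, 0)–(0.583991, -1.7973, 0.375392)  len=0.7508
  (v14,v2,v12) [++-] → (1.03452, -1.7973, -0.115273)–(0.583991, -1.7973, -0.375392)  len=0.5202
  (v12,v2,v0) [-++] → (1.03452, -1.7973, -0.115273)–(1.23419, -1.7973, 0)  len=0.2306

Chained into 1 loop(s):
  loop 1: 6 segments, perimeter = 4.9881
Total perimeter = 4.988


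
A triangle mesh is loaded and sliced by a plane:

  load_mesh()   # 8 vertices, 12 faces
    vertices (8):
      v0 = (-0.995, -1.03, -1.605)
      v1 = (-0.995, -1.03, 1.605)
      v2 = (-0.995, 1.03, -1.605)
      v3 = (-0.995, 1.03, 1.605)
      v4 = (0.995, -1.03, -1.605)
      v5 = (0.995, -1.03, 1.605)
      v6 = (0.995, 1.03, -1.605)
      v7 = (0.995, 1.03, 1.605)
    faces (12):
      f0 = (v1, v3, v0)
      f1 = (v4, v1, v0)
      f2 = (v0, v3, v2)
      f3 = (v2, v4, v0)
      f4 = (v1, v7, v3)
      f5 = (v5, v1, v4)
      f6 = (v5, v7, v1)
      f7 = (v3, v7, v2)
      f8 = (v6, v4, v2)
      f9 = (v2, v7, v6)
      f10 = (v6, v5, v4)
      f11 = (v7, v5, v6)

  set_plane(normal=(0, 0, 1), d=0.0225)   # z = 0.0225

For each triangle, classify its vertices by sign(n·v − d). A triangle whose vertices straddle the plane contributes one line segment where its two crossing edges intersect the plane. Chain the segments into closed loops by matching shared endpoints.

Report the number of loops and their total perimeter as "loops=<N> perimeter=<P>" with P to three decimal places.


loops=1 perimeter=8.100

Straddling triangles (8 of 12):
  (v1,v3,v0) [++-] → (-0.995, 0.0144393, 0.0225)–(-0.995, -1.03, 0.0225)  len=1.0444
  (v4,v1,v0) [-+-] → (-0.0139486, -1.03, 0.0225)–(-0.995, -1.03, 0.0225)  len=0.9811
  (v0,v3,v2) [-+-] → (-0.995, 0.0144393, 0.0225)–(-0.995, 1.03, 0.0225)  len=1.0156
  (v5,v1,v4) [++-] → (-0.0139486, -1.03, 0.0225)–(0.995, -1.03, 0.0225)  len=1.0089
  (v3,v7,v2) [++-] → (0.0139486, 1.03, 0.0225)–(-0.995, 1.03, 0.0225)  len=1.0089
  (v2,v7,v6) [-+-] → (0.0139486, 1.03, 0.0225)–(0.995, 1.03, 0.0225)  len=0.9811
  (v6,v5,v4) [-+-] → (0.995, -0.0144393, 0.0225)–(0.995, -1.03, 0.0225)  len=1.0156
  (v7,v5,v6) [++-] → (0.995, -0.0144393, 0.0225)–(0.995, 1.03, 0.0225)  len=1.0444

Chained into 1 loop(s):
  loop 1: 8 segments, perimeter = 8.1000
Total perimeter = 8.100


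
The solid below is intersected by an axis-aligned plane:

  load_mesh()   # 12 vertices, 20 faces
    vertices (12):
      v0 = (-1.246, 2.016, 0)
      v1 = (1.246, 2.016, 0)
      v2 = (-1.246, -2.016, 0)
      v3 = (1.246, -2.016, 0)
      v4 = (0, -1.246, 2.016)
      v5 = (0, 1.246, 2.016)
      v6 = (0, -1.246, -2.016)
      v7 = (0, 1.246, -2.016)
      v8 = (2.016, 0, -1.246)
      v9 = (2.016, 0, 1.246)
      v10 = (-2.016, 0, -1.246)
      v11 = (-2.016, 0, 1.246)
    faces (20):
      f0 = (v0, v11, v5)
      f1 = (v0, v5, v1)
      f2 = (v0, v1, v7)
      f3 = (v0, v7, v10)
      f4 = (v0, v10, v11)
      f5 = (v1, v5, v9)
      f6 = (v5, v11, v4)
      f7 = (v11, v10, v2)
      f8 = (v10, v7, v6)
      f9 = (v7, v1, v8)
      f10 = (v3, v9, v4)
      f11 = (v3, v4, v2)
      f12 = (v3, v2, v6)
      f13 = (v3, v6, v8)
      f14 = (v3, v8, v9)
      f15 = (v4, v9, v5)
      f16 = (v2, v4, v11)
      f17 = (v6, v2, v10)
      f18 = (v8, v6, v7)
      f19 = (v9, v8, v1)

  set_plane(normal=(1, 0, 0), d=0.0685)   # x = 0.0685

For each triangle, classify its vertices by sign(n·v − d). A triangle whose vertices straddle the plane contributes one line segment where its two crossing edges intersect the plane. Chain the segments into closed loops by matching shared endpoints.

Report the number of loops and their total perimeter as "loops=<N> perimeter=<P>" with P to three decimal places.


Straddling triangles (10 of 20):
  (v0,v5,v1) [--+] → (0.0685, 1.28833, 1.90517)–(0.0685, 2.016, 0)  len=2.0394
  (v0,v1,v7) [-+-] → (0.0685, 2.016, 0)–(0.0685, 1.28833, -1.90517)  len=2.0394
  (v1,v5,v9) [+-+] → (0.0685, 1.28833, 1.90517)–(0.0685, 1.20366, 1.98984)  len=0.1197
  (v7,v1,v8) [-++] → (0.0685, 1.28833, -1.90517)–(0.0685, 1.20366, -1.98984)  len=0.1197
  (v3,v9,v4) [++-] → (0.0685, -1.20366, 1.98984)–(0.0685, -1.28833, 1.90517)  len=0.1197
  (v3,v4,v2) [+--] → (0.0685, -1.28833, 1.90517)–(0.0685, -2.016, 0)  len=2.0394
  (v3,v2,v6) [+--] → (0.0685, -2.016, 0)–(0.0685, -1.28833, -1.90517)  len=2.0394
  (v3,v6,v8) [+-+] → (0.0685, -1.28833, -1.90517)–(0.0685, -1.20366, -1.98984)  len=0.1197
  (v4,v9,v5) [-+-] → (0.0685, -1.20366, 1.98984)–(0.0685, 1.20366, 1.98984)  len=2.4073
  (v8,v6,v7) [+--] → (0.0685, -1.20366, -1.98984)–(0.0685, 1.20366, -1.98984)  len=2.4073

Chained into 1 loop(s):
  loop 1: 10 segments, perimeter = 13.4512
Total perimeter = 13.451

loops=1 perimeter=13.451


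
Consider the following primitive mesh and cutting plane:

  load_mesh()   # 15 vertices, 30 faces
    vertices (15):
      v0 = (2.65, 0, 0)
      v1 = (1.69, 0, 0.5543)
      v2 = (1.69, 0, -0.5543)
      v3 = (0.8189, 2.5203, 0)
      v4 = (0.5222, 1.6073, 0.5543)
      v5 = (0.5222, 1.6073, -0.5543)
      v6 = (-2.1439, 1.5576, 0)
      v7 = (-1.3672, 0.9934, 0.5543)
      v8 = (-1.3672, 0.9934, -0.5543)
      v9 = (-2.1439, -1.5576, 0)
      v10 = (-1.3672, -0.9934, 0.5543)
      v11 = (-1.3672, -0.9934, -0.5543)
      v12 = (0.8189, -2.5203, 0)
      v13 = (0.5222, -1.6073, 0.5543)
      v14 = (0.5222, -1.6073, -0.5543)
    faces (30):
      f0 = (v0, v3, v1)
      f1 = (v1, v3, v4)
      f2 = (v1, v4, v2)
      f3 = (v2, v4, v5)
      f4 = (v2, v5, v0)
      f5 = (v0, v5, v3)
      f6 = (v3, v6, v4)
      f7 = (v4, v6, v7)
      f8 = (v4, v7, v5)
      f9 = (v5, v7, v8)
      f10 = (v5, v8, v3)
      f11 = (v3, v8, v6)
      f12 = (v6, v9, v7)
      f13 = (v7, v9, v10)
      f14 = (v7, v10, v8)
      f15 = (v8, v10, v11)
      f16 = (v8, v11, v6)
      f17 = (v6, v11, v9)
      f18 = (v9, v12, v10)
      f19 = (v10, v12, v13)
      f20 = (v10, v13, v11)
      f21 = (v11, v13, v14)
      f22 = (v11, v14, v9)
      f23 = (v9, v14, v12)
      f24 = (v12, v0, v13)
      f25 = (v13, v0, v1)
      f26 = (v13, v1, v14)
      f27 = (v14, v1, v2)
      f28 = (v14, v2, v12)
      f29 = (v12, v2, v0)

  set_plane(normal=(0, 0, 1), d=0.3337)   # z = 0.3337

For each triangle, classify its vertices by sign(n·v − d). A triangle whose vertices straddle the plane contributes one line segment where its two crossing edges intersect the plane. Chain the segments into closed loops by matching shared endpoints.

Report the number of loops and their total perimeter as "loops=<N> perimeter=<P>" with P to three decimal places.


loops=2 perimeter=22.113

Straddling triangles (20 of 30):
  (v0,v3,v1) [--+] → (1.34332, 1.00303, 0.3337)–(2.07206, 0, 0.3337)  len=1.2398
  (v1,v3,v4) [+-+] → (1.34332, 1.00303, 0.3337)–(0.64028, 1.97066, 0.3337)  len=1.1961
  (v1,v4,v2) [++-] → (0.75458, 1.28746, 0.3337)–(1.69, 0, 0.3337)  len=1.5914
  (v2,v4,v5) [-+-] → (0.75458, 1.28746, 0.3337)–(0.5222, 1.6073, 0.3337)  len=0.3953
  (v3,v6,v4) [--+] → (-0.538853, 1.58752, 0.3337)–(0.64028, 1.97066, 0.3337)  len=1.2398
  (v4,v6,v7) [+-+] → (-0.538853, 1.58752, 0.3337)–(-1.67631, 1.21794, 0.3337)  len=1.1960
  (v4,v7,v5) [++-] → (-0.991229, 1.11556, 0.3337)–(0.5222, 1.6073, 0.3337)  len=1.5913
  (v5,v7,v8) [-+-] → (-0.991229, 1.11556, 0.3337)–(-1.3672, 0.9934, 0.3337)  len=0.3953
  (v6,v9,v7) [--+] → (-1.67631, -0.0218455, 0.3337)–(-1.67631, 1.21794, 0.3337)  len=1.2398
  (v7,v9,v10) [+-+] → (-1.67631, -0.0218455, 0.3337)–(-1.67631, -1.21794, 0.3337)  len=1.1961
  (v7,v10,v8) [++-] → (-1.3672, -0.598047, 0.3337)–(-1.3672, 0.9934, 0.3337)  len=1.5914
  (v8,v10,v11) [-+-] → (-1.3672, -0.598047, 0.3337)–(-1.3672, -0.9934, 0.3337)  len=0.3954
  (v9,v12,v10) [--+] → (-0.497177, -1.60107, 0.3337)–(-1.67631, -1.21794, 0.3337)  len=1.2398
  (v10,v12,v13) [+-+] → (-0.497177, -1.60107, 0.3337)–(0.64028, -1.97066, 0.3337)  len=1.1960
  (v10,v13,v11) [++-] → (0.146229, -1.48514, 0.3337)–(-1.3672, -0.9934, 0.3337)  len=1.5913
  (v11,v13,v14) [-+-] → (0.146229, -1.48514, 0.3337)–(0.5222, -1.6073, 0.3337)  len=0.3953
  (v12,v0,v13) [--+] → (1.36902, -0.967628, 0.3337)–(0.64028, -1.97066, 0.3337)  len=1.2398
  (v13,v0,v1) [+-+] → (1.36902, -0.967628, 0.3337)–(2.07206, 0, 0.3337)  len=1.1961
  (v13,v1,v14) [++-] → (1.45762, -0.319836, 0.3337)–(0.5222, -1.6073, 0.3337)  len=1.5914
  (v14,v1,v2) [-+-] → (1.45762, -0.319836, 0.3337)–(1.69, 0, 0.3337)  len=0.3953

Chained into 2 loop(s):
  loop 1: 10 segments, perimeter = 12.1792
  loop 2: 10 segments, perimeter = 9.9336
Total perimeter = 22.113


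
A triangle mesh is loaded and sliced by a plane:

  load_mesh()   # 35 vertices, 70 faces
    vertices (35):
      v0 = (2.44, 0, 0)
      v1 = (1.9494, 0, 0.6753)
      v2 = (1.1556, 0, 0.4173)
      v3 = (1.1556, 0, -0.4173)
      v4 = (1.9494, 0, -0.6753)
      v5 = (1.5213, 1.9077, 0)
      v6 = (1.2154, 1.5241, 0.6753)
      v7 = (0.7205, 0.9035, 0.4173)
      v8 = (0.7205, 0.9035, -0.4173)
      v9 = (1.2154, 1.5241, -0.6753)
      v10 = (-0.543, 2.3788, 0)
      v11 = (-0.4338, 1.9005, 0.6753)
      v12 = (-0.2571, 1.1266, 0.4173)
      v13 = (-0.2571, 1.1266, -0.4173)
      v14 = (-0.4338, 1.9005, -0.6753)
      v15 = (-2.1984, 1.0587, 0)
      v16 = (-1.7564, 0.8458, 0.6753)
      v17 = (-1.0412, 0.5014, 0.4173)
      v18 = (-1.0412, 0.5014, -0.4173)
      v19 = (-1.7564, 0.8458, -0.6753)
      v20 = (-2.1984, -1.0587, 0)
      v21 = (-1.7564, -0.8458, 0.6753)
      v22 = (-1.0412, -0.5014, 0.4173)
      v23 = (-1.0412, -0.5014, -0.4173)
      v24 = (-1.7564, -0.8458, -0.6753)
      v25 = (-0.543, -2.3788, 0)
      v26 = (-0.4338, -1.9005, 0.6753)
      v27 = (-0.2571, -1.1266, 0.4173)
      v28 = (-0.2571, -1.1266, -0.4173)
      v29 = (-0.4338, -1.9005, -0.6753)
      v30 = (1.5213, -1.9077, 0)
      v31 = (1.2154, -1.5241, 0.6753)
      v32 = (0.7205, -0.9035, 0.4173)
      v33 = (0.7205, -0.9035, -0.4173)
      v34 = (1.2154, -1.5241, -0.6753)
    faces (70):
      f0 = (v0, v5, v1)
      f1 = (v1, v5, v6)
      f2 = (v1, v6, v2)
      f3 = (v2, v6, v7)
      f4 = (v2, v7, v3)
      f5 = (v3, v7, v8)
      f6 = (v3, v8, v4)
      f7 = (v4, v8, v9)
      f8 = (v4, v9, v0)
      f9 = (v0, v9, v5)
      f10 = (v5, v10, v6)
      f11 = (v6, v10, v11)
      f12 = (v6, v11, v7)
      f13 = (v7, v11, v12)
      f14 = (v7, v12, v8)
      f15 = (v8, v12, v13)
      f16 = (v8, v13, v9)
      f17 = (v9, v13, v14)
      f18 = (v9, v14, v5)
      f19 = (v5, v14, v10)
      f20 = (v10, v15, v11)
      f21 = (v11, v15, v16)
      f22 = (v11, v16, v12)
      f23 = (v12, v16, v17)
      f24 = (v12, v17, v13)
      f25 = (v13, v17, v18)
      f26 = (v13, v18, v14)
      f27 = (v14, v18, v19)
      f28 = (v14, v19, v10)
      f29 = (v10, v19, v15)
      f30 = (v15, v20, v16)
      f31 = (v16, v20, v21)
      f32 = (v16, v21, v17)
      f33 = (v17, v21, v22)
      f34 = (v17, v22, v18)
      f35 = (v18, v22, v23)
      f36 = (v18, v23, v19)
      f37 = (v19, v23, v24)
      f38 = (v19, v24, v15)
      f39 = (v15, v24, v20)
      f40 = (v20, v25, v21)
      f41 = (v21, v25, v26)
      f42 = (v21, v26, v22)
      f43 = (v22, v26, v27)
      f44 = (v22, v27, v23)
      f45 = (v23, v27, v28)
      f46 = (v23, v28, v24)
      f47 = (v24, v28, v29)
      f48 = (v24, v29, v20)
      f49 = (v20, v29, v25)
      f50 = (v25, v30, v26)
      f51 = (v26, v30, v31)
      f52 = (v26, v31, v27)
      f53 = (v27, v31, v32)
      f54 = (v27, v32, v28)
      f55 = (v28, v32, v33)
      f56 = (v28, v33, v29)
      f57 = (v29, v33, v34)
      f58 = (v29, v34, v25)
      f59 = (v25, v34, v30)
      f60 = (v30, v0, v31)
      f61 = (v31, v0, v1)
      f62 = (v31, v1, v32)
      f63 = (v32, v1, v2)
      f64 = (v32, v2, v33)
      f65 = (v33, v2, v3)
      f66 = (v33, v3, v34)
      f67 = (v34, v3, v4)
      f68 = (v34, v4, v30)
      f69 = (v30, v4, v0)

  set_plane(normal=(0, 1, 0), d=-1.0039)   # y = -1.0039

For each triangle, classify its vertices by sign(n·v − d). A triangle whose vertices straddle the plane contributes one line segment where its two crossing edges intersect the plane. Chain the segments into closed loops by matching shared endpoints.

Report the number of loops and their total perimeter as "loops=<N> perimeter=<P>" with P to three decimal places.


loops=2 perimeter=10.003

Straddling triangles (24 of 70):
  (v15,v20,v16) [+-+] → (-2.1984, -1.0039, 0)–(-2.18568, -1.0039, 0.0194311)  len=0.0232
  (v16,v20,v21) [+-+] → (-2.18568, -1.0039, 0.0194311)–(-2.08463, -1.0039, 0.173821)  len=0.1845
  (v15,v24,v20) [++-] → (-2.08463, -1.0039, -0.173821)–(-2.1984, -1.0039, 0)  len=0.2077
  (v20,v25,v21) [--+] → (-1.63126, -1.0039, 0.605656)–(-2.08463, -1.0039, 0.173821)  len=0.6261
  (v21,v25,v26) [+--] → (-1.63126, -1.0039, 0.605656)–(-1.55814, -1.0039, 0.6753)  len=0.1010
  (v21,v26,v22) [+-+] → (-1.55814, -1.0039, 0.6753)–(-0.823047, -1.0039, 0.509963)  len=0.7535
  (v22,v26,v27) [+--] → (-0.823047, -1.0039, 0.509963)–(-0.410985, -1.0039, 0.4173)  len=0.4224
  (v22,v27,v23) [+-+] → (-0.410985, -1.0039, 0.4173)–(-0.410985, -1.0039, 0.253504)  len=0.1638
  (v23,v27,v28) [+--] → (-0.410985, -1.0039, 0.253504)–(-0.410985, -1.0039, -0.4173)  len=0.6708
  (v23,v28,v24) [+-+] → (-0.410985, -1.0039, -0.4173)–(-0.912243, -1.0039, -0.530037)  len=0.5138
  (v24,v28,v29) [+--] → (-0.912243, -1.0039, -0.530037)–(-1.55814, -1.0039, -0.6753)  len=0.6620
  (v24,v29,v20) [+--] → (-1.55814, -1.0039, -0.6753)–(-2.08463, -1.0039, -0.173821)  len=0.7271
  (v27,v31,v32) [--+] → (0.800564, -1.0039, 0.459039)–(0.280558, -1.0039, 0.4173)  len=0.5217
  (v27,v32,v28) [-+-] → (0.280558, -1.0039, 0.4173)–(0.280558, -1.0039, 0.0417113)  len=0.3756
  (v28,v32,v33) [-++] → (0.280558, -1.0039, 0.0417113)–(0.280558, -1.0039, -0.4173)  len=0.4590
  (v28,v33,v29) [-+-] → (0.280558, -1.0039, -0.4173)–(0.60426, -1.0039, -0.443281)  len=0.3247
  (v29,v33,v34) [-+-] → (0.60426, -1.0039, -0.443281)–(0.800564, -1.0039, -0.459039)  len=0.1969
  (v30,v0,v31) [-+-] → (1.95655, -1.0039, 0)–(1.63338, -1.0039, 0.444809)  len=0.5498
  (v31,v0,v1) [-++] → (1.63338, -1.0039, 0.444809)–(1.46593, -1.0039, 0.6753)  len=0.2849
  (v31,v1,v32) [-++] → (1.46593, -1.0039, 0.6753)–(0.800564, -1.0039, 0.459039)  len=0.6996
  (v33,v3,v34) [++-] → (1.19499, -1.0039, -0.58724)–(0.800564, -1.0039, -0.459039)  len=0.4147
  (v34,v3,v4) [-++] → (1.19499, -1.0039, -0.58724)–(1.46593, -1.0039, -0.6753)  len=0.2849
  (v34,v4,v30) [-+-] → (1.46593, -1.0039, -0.6753)–(1.72412, -1.0039, -0.319933)  len=0.4393
  (v30,v4,v0) [-++] → (1.72412, -1.0039, -0.319933)–(1.95655, -1.0039, 0)  len=0.3954

Chained into 2 loop(s):
  loop 1: 12 segments, perimeter = 5.0559
  loop 2: 12 segments, perimeter = 4.9466
Total perimeter = 10.003


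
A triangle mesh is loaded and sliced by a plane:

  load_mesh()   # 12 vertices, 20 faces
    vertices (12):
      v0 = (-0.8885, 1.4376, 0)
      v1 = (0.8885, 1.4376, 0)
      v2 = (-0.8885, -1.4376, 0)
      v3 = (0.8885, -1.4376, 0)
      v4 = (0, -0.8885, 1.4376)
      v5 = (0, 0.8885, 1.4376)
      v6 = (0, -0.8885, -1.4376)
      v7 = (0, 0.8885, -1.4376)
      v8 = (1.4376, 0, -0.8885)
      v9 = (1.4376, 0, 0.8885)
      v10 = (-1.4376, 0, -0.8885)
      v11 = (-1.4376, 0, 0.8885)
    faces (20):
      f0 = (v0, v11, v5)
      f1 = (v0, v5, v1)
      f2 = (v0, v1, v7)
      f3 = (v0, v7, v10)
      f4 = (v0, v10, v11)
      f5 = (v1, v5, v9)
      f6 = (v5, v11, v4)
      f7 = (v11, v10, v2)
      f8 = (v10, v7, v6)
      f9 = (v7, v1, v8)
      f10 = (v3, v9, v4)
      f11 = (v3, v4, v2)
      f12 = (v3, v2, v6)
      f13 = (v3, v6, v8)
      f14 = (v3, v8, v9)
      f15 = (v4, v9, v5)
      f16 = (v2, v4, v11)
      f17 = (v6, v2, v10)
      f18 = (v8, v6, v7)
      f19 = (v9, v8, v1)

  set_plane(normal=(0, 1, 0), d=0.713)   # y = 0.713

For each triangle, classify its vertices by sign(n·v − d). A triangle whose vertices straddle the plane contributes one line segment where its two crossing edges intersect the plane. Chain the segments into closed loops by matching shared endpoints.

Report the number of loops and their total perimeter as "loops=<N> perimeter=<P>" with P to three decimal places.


Straddling triangles (10 of 20):
  (v0,v11,v5) [+-+] → (-1.16527, 0.713, 0.447835)–(-0.28396, 0.713, 1.32914)  len=1.2464
  (v0,v7,v10) [++-] → (-0.28396, 0.713, -1.32914)–(-1.16527, 0.713, -0.447835)  len=1.2464
  (v0,v10,v11) [+--] → (-1.16527, 0.713, -0.447835)–(-1.16527, 0.713, 0.447835)  len=0.8957
  (v1,v5,v9) [++-] → (0.28396, 0.713, 1.32914)–(1.16527, 0.713, 0.447835)  len=1.2464
  (v5,v11,v4) [+--] → (-0.28396, 0.713, 1.32914)–(0, 0.713, 1.4376)  len=0.3040
  (v10,v7,v6) [-+-] → (-0.28396, 0.713, -1.32914)–(0, 0.713, -1.4376)  len=0.3040
  (v7,v1,v8) [++-] → (1.16527, 0.713, -0.447835)–(0.28396, 0.713, -1.32914)  len=1.2464
  (v4,v9,v5) [--+] → (0.28396, 0.713, 1.32914)–(0, 0.713, 1.4376)  len=0.3040
  (v8,v6,v7) [--+] → (0, 0.713, -1.4376)–(0.28396, 0.713, -1.32914)  len=0.3040
  (v9,v8,v1) [--+] → (1.16527, 0.713, -0.447835)–(1.16527, 0.713, 0.447835)  len=0.8957

Chained into 1 loop(s):
  loop 1: 10 segments, perimeter = 7.9926
Total perimeter = 7.993

loops=1 perimeter=7.993
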